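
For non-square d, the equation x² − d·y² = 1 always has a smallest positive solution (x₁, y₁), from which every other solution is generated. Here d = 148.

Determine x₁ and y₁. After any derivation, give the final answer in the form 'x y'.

d=148: √d = [12; 6,24] (ℓ=2, even), read p_1/q_1
step 0: (12, 1)  from 12·(1,0) + (0,1)
step 1: (73, 6)  from 6·(12,1) + (1,0)
(x₁, y₁) = (73, 6);  73² − 148·6² = 1 ✓

73 6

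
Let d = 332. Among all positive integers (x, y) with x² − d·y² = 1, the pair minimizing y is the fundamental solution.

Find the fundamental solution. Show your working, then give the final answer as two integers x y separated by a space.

13447 738

[18; 4,1,1,8,1,1,4,36] for √332; ℓ=8 ⇒ convergent index 7
step 0: (18, 1)  from 18·(1,0) + (0,1)
step 1: (73, 4)  from 4·(18,1) + (1,0)
…
step 6: (2970, 163)  from 1·(1567,86) + (1403,77)
step 7: (13447, 738)  from 4·(2970,163) + (1567,86)
fundamental: x₁=13447, y₁=738  (since 180821809 − 332·544644 = 1)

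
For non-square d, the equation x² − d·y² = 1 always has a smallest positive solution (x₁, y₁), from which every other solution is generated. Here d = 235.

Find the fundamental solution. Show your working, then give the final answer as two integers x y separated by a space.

√235 = [15; 3,30, …], period ℓ=2 (even) → k=1
k=0  a_k=15  p_k/q_k = 15/1
k=1  a_k=3  p_k/q_k = 46/3
→ (46, 3).  Check: 46²=2116, 235·3²=2115, difference 1.

46 3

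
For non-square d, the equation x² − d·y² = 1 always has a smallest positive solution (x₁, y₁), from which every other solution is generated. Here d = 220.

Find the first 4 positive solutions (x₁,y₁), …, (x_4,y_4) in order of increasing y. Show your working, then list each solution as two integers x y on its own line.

d=220: √d = [14; 1,4,1,28] (ℓ=4, even), read p_3/q_3
k=0  a_k=14  p_k/q_k = 14/1
k=1  a_k=1  p_k/q_k = 15/1
k=2  a_k=4  p_k/q_k = 74/5
k=3  a_k=1  p_k/q_k = 89/6
fundamental: x₁=89, y₁=6  (since 7921 − 220·36 = 1)
k=2:  x_2 = 89·89+220·6·6 = 15841,  y_2 = 89·6+6·89 = 1068
k=3:  x_3 = 89·15841+220·6·1068 = 2819609,  y_3 = 89·1068+6·15841 = 190098
k=4:  x_4 = 89·2819609+220·6·190098 = 501874561,  y_4 = 89·190098+6·2819609 = 33836376

89 6
15841 1068
2819609 190098
501874561 33836376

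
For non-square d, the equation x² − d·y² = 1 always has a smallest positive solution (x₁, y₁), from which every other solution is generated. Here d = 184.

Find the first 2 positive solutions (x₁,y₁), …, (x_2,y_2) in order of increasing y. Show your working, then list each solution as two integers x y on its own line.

d=184: √d = [13; 1,1,3,2,1,2,1,2,3,1,1,26] (ℓ=12, even), read p_11/q_11
step 0: (13, 1)  from 13·(1,0) + (0,1)
…
step 2: (27, 2)  from 1·(14,1) + (13,1)
…
step 7: (1153, 85)  from 1·(841,62) + (312,23)
…
step 9: (10594, 781)  from 3·(3147,232) + (1153,85)
step 10: (13741, 1013)  from 1·(10594,781) + (3147,232)
step 11: (24335, 1794)  from 1·(13741,1013) + (10594,781)
→ (24335, 1794).  Check: 24335²=592192225, 184·1794²=592192224, difference 1.
(x_2, y_2) = (24335·24335 + 184·1794·1794, 24335·1794 + 1794·24335) = (1184384449, 87313980)

24335 1794
1184384449 87313980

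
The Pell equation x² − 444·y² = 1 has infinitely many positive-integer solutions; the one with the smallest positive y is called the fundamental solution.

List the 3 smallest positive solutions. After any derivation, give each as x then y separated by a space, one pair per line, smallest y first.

d=444: √d = [21; 14,42] (ℓ=2, even), read p_1/q_1
k=0  a_k=21  p_k/q_k = 21/1
k=1  a_k=14  p_k/q_k = 295/14
→ (295, 14).  Check: 295²=87025, 444·14²=87024, difference 1.
(x_2, y_2) = (295·295 + 444·14·14, 295·14 + 14·295) = (174049, 8260)
(x_3, y_3) = (295·174049 + 444·14·8260, 295·8260 + 14·174049) = (102688615, 4873386)

295 14
174049 8260
102688615 4873386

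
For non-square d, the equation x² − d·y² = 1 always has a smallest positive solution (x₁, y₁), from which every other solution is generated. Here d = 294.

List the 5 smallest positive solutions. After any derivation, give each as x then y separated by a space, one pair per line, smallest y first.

4801 280
46099201 2688560
442644523201 25815552840
4250272665676801 247880935681120
40811117693184120001 2380152718594561400

d=294: √d = [17; 6,1,4,1,6,34] (ℓ=6, even), read p_5/q_5
a_0=17:  p_0=17·1+0=17,  q_0=17·0+1=1
…
a_3=4:  p_3=4·120+103=583,  q_3=4·7+6=34
a_4=1:  p_4=1·583+120=703,  q_4=1·34+7=41
a_5=6:  p_5=6·703+583=4801,  q_5=6·41+34=280
fundamental: x₁=4801, y₁=280  (since 23049601 − 294·78400 = 1)
(4801+280√294)^2 = 46099201 + 2688560√294
(4801+280√294)^3 = 442644523201 + 25815552840√294
(4801+280√294)^4 = 4250272665676801 + 247880935681120√294
(4801+280√294)^5 = 40811117693184120001 + 2380152718594561400√294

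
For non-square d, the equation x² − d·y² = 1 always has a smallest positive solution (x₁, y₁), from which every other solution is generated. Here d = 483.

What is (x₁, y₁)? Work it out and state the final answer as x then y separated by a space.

√483 = [21; 1,42, …], period ℓ=2 (even) → k=1
step 0: (21, 1)  from 21·(1,0) + (0,1)
step 1: (22, 1)  from 1·(21,1) + (1,0)
fundamental: x₁=22, y₁=1  (since 484 − 483·1 = 1)

22 1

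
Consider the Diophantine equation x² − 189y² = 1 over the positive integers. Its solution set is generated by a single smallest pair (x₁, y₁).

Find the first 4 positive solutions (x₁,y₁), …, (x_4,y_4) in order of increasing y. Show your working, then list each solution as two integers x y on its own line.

d=189: √d = [13; 1,2,1,26] (ℓ=4, even), read p_3/q_3
i=0: a=13 ⇒ p=13, q=1
i=1: a=1 ⇒ p=14, q=1
i=2: a=2 ⇒ p=41, q=3
i=3: a=1 ⇒ p=55, q=4
→ (55, 4).  Check: 55²=3025, 189·4²=3024, difference 1.
(55+4√189)^2 = 6049 + 440√189
(55+4√189)^3 = 665335 + 48396√189
(55+4√189)^4 = 73180801 + 5323120√189

55 4
6049 440
665335 48396
73180801 5323120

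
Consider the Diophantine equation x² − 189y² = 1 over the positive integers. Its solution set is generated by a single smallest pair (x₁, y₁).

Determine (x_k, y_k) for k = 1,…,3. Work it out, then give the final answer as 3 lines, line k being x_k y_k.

55 4
6049 440
665335 48396

√189 = [13; 1,2,1,26, …], period ℓ=4 (even) → k=3
a_0=13:  p_0=13·1+0=13,  q_0=13·0+1=1
a_1=1:  p_1=1·13+1=14,  q_1=1·1+0=1
a_2=2:  p_2=2·14+13=41,  q_2=2·1+1=3
a_3=1:  p_3=1·41+14=55,  q_3=1·3+1=4
(x₁, y₁) = (55, 4);  55² − 189·4² = 1 ✓
(55+4√189)^2 = 6049 + 440√189
(55+4√189)^3 = 665335 + 48396√189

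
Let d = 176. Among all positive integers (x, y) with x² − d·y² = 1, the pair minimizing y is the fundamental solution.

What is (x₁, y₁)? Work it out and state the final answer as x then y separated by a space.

[13; 3,1,3,26] for √176; ℓ=4 ⇒ convergent index 3
i=0: a=13 ⇒ p=13, q=1
i=1: a=3 ⇒ p=40, q=3
i=2: a=1 ⇒ p=53, q=4
i=3: a=3 ⇒ p=199, q=15
→ (199, 15).  Check: 199²=39601, 176·15²=39600, difference 1.

199 15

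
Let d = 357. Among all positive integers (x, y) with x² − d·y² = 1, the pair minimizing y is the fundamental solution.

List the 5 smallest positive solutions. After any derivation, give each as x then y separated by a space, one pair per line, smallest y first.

√357 → a₀=18, period (1,8,2,8,1,36); ℓ=6 even so k=5
k=0  a_k=18  p_k/q_k = 18/1
…
k=3  a_k=2  p_k/q_k = 359/19
k=4  a_k=8  p_k/q_k = 3042/161
k=5  a_k=1  p_k/q_k = 3401/180
fundamental: x₁=3401, y₁=180  (since 11566801 − 357·32400 = 1)
n=2: (3401,180)∘(3401,180) = (3401·3401+357·180·180, 3401·180+180·3401) = (23133601,1224360)
n=3: (23133601,1224360)∘(3401,180) = (3401·23133601+357·180·1224360, 3401·1224360+180·23133601) = (157354750601,8328096540)
n=4: (157354750601,8328096540)∘(3401,180) = (3401·157354750601+357·180·8328096540, 3401·8328096540+180·157354750601) = (1070326990454401,56647711440720)
n=5: (1070326990454401,56647711440720)∘(3401,180) = (3401·1070326990454401+357·180·56647711440720, 3401·56647711440720+180·1070326990454401) = (7280364031716085001,385317724891680900)

3401 180
23133601 1224360
157354750601 8328096540
1070326990454401 56647711440720
7280364031716085001 385317724891680900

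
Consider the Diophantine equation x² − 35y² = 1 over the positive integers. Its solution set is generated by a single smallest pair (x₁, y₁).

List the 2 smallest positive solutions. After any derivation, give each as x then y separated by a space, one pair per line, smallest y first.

d=35: √d = [5; 1,10] (ℓ=2, even), read p_1/q_1
i=0: a=5 ⇒ p=5, q=1
i=1: a=1 ⇒ p=6, q=1
(x₁, y₁) = (6, 1);  6² − 35·1² = 1 ✓
n=2: (6,1)∘(6,1) = (6·6+35·1·1, 6·1+1·6) = (71,12)

6 1
71 12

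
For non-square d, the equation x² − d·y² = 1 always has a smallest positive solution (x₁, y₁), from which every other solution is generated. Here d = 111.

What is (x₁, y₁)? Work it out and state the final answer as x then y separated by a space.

295 28

d=111: √d = [10; 1,1,6,1,1,20] (ℓ=6, even), read p_5/q_5
k=0  a_k=10  p_k/q_k = 10/1
…
k=3  a_k=6  p_k/q_k = 137/13
k=4  a_k=1  p_k/q_k = 158/15
k=5  a_k=1  p_k/q_k = 295/28
(x₁, y₁) = (295, 28);  295² − 111·28² = 1 ✓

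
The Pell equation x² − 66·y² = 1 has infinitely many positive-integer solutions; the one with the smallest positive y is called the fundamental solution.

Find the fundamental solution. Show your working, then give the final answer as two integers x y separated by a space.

√66 = [8; 8,16, …], period ℓ=2 (even) → k=1
step 0: (8, 1)  from 8·(1,0) + (0,1)
step 1: (65, 8)  from 8·(8,1) + (1,0)
→ (65, 8).  Check: 65²=4225, 66·8²=4224, difference 1.

65 8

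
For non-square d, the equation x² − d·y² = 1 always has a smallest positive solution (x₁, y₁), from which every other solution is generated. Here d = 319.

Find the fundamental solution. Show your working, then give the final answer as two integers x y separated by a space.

12901780 722361

d=319: √d = [17; 1,6,5,1,4,…,6,1,34] (ℓ=14, even), read p_13/q_13
k=0  a_k=17  p_k/q_k = 17/1
…
k=2  a_k=6  p_k/q_k = 125/7
k=3  a_k=5  p_k/q_k = 643/36
…
k=11  a_k=5  p_k/q_k = 1798881/100718
k=12  a_k=6  p_k/q_k = 11102899/621643
k=13  a_k=1  p_k/q_k = 12901780/722361
→ (12901780, 722361).  Check: 12901780²=166455927168400, 319·722361²=166455927168399, difference 1.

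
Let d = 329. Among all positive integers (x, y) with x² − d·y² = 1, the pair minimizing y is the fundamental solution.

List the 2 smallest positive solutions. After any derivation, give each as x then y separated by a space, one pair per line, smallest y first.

2376415 131016
11294696504449 622696775280

√329 → a₀=18, period (7,4,2,1,1,4,1,1,2,4,7,36); ℓ=12 even so k=11
i=0: a=18 ⇒ p=18, q=1
i=1: a=7 ⇒ p=127, q=7
i=2: a=4 ⇒ p=526, q=29
i=3: a=2 ⇒ p=1179, q=65
…
i=6: a=4 ⇒ p=13241, q=730
i=7: a=1 ⇒ p=16125, q=889
i=8: a=1 ⇒ p=29366, q=1619
…
i=10: a=4 ⇒ p=328794, q=18127
i=11: a=7 ⇒ p=2376415, q=131016
fundamental: x₁=2376415, y₁=131016  (since 5647348252225 − 329·17165192256 = 1)
(2376415+131016√329)^2 = 11294696504449 + 622696775280√329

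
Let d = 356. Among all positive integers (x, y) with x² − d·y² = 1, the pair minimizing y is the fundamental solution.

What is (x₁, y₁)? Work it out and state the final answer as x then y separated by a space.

√356 → a₀=18, period (1,6,1,1,2,…,6,1,36); ℓ=14 even so k=13
a_0=18:  p_0=18·1+0=18,  q_0=18·0+1=1
a_1=1:  p_1=1·18+1=19,  q_1=1·1+0=1
…
a_3=1:  p_3=1·132+19=151,  q_3=1·7+1=8
a_4=1:  p_4=1·151+132=283,  q_4=1·8+7=15
…
a_7=8:  p_7=8·1000+717=8717,  q_7=8·53+38=462
…
a_10=1:  p_10=1·28151+9717=37868,  q_10=1·1492+515=2007
…
a_12=6:  p_12=6·66019+37868=433982,  q_12=6·3499+2007=23001
a_13=1:  p_13=1·433982+66019=500001,  q_13=1·23001+3499=26500
fundamental: x₁=500001, y₁=26500  (since 250001000001 − 356·702250000 = 1)

500001 26500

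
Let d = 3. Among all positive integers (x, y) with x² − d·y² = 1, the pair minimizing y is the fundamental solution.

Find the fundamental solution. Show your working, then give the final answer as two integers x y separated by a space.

2 1

√3 = [1; 1,2, …], period ℓ=2 (even) → k=1
i=0: a=1 ⇒ p=1, q=1
i=1: a=1 ⇒ p=2, q=1
fundamental: x₁=2, y₁=1  (since 4 − 3·1 = 1)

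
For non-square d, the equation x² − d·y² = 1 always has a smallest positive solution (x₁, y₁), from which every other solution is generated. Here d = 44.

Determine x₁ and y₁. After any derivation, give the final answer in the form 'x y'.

199 30

[6; 1,1,1,2,1,1,1,12] for √44; ℓ=8 ⇒ convergent index 7
k=0  a_k=6  p_k/q_k = 6/1
…
k=3  a_k=1  p_k/q_k = 20/3
k=4  a_k=2  p_k/q_k = 53/8
…
k=6  a_k=1  p_k/q_k = 126/19
k=7  a_k=1  p_k/q_k = 199/30
→ (199, 30).  Check: 199²=39601, 44·30²=39600, difference 1.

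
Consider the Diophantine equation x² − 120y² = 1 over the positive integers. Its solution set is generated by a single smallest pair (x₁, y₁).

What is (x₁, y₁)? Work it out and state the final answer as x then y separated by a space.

11 1

[10; 1,20] for √120; ℓ=2 ⇒ convergent index 1
k=0  a_k=10  p_k/q_k = 10/1
k=1  a_k=1  p_k/q_k = 11/1
(x₁, y₁) = (11, 1);  11² − 120·1² = 1 ✓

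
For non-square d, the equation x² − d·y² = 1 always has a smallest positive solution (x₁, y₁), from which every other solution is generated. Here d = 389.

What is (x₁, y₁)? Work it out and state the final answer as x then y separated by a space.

√389 = [19; 1,2,1,1,1,1,2,1,38, …], period ℓ=9 (odd) → k=17
a_0=19:  p_0=19·1+0=19,  q_0=19·0+1=1
a_1=1:  p_1=1·19+1=20,  q_1=1·1+0=1
a_2=2:  p_2=2·20+19=59,  q_2=2·1+1=3
…
a_6=1:  p_6=1·217+138=355,  q_6=1·11+7=18
…
a_8=1:  p_8=1·927+355=1282,  q_8=1·47+18=65
…
a_11=2:  p_11=2·50925+49643=151493,  q_11=2·2582+2517=7681
…
a_13=1:  p_13=1·202418+151493=353911,  q_13=1·10263+7681=17944
a_14=1:  p_14=1·353911+202418=556329,  q_14=1·17944+10263=28207
…
a_16=2:  p_16=2·910240+556329=2376809,  q_16=2·46151+28207=120509
a_17=1:  p_17=1·2376809+910240=3287049,  q_17=1·120509+46151=166660
→ (3287049, 166660).  Check: 3287049²=10804691128401, 389·166660²=10804691128400, difference 1.

3287049 166660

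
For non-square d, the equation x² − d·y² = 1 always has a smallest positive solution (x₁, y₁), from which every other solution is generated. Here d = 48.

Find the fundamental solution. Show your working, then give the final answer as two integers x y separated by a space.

d=48: √d = [6; 1,12] (ℓ=2, even), read p_1/q_1
i=0: a=6 ⇒ p=6, q=1
i=1: a=1 ⇒ p=7, q=1
(x₁, y₁) = (7, 1);  7² − 48·1² = 1 ✓

7 1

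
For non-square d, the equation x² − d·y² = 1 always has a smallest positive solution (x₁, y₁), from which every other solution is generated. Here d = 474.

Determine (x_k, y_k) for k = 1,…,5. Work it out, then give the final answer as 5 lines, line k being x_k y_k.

193549 8890
74922430801 3441301220
29002323118011949 1332120819650670
11226741274261267003201 515661305041693754440
4345849093754985611287088749 199611459857697448136564450

√474 = [21; 1,3,2,1,1,…,3,1,42, …], period ℓ=14 (even) → k=13
i=0: a=21 ⇒ p=21, q=1
i=1: a=1 ⇒ p=22, q=1
i=2: a=3 ⇒ p=87, q=4
i=3: a=2 ⇒ p=196, q=9
…
i=5: a=1 ⇒ p=479, q=22
i=6: a=1 ⇒ p=762, q=35
i=7: a=6 ⇒ p=5051, q=232
i=8: a=1 ⇒ p=5813, q=267
i=9: a=1 ⇒ p=10864, q=499
i=10: a=1 ⇒ p=16677, q=766
i=11: a=2 ⇒ p=44218, q=2031
i=12: a=3 ⇒ p=149331, q=6859
i=13: a=1 ⇒ p=193549, q=8890
fundamental: x₁=193549, y₁=8890  (since 37461215401 − 474·79032100 = 1)
(x_2, y_2) = (193549·193549 + 474·8890·8890, 193549·8890 + 8890·193549) = (74922430801, 3441301220)
(x_3, y_3) = (193549·74922430801 + 474·8890·3441301220, 193549·3441301220 + 8890·74922430801) = (29002323118011949, 1332120819650670)
(x_4, y_4) = (193549·29002323118011949 + 474·8890·1332120819650670, 193549·1332120819650670 + 8890·29002323118011949) = (11226741274261267003201, 515661305041693754440)
(x_5, y_5) = (193549·11226741274261267003201 + 474·8890·515661305041693754440, 193549·515661305041693754440 + 8890·11226741274261267003201) = (4345849093754985611287088749, 199611459857697448136564450)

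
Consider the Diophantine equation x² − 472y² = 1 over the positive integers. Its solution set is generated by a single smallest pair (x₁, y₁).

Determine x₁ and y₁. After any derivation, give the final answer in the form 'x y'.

[21; 1,2,1,1,1,…,2,1,42] for √472; ℓ=14 ⇒ convergent index 13
step 0: (21, 1)  from 21·(1,0) + (0,1)
…
step 2: (65, 3)  from 2·(22,1) + (21,1)
step 3: (87, 4)  from 1·(65,3) + (22,1)
step 4: (152, 7)  from 1·(87,4) + (65,3)
step 5: (239, 11)  from 1·(152,7) + (87,4)
step 6: (1108, 51)  from 4·(239,11) + (152,7)
step 7: (5779, 266)  from 5·(1108,51) + (239,11)
…
step 9: (30003, 1381)  from 1·(24224,1115) + (5779,266)
step 10: (54227, 2496)  from 1·(30003,1381) + (24224,1115)
step 11: (84230, 3877)  from 1·(54227,2496) + (30003,1381)
step 12: (222687, 10250)  from 2·(84230,3877) + (54227,2496)
step 13: (306917, 14127)  from 1·(222687,10250) + (84230,3877)
(x₁, y₁) = (306917, 14127);  306917² − 472·14127² = 1 ✓

306917 14127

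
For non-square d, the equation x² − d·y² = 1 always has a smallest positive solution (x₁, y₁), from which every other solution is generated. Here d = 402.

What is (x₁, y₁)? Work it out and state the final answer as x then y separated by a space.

401 20

d=402: √d = [20; 20,40] (ℓ=2, even), read p_1/q_1
i=0: a=20 ⇒ p=20, q=1
i=1: a=20 ⇒ p=401, q=20
→ (401, 20).  Check: 401²=160801, 402·20²=160800, difference 1.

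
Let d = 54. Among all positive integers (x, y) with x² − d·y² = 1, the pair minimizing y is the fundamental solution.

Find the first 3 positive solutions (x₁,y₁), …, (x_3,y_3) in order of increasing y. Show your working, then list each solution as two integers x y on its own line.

d=54: √d = [7; 2,1,6,1,2,14] (ℓ=6, even), read p_5/q_5
step 0: (7, 1)  from 7·(1,0) + (0,1)
…
step 2: (22, 3)  from 1·(15,2) + (7,1)
…
step 4: (169, 23)  from 1·(147,20) + (22,3)
step 5: (485, 66)  from 2·(169,23) + (147,20)
→ (485, 66).  Check: 485²=235225, 54·66²=235224, difference 1.
n=2: (485,66)∘(485,66) = (485·485+54·66·66, 485·66+66·485) = (470449,64020)
n=3: (470449,64020)∘(485,66) = (485·470449+54·66·64020, 485·64020+66·470449) = (456335045,62099334)

485 66
470449 64020
456335045 62099334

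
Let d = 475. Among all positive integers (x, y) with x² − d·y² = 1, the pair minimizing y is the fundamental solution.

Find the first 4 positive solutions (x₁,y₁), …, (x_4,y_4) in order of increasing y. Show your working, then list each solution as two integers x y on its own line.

57799 2652
6681448801 306565896
772362118440199 35438404443156
89283516160768675201 4096608676513381392

√475 = [21; 1,3,1,6,2,6,1,3,1,42, …], period ℓ=10 (even) → k=9
a_0=21:  p_0=21·1+0=21,  q_0=21·0+1=1
a_1=1:  p_1=1·21+1=22,  q_1=1·1+0=1
a_2=3:  p_2=3·22+21=87,  q_2=3·1+1=4
a_3=1:  p_3=1·87+22=109,  q_3=1·4+1=5
…
a_8=3:  p_8=3·11878+10287=45921,  q_8=3·545+472=2107
a_9=1:  p_9=1·45921+11878=57799,  q_9=1·2107+545=2652
(x₁, y₁) = (57799, 2652);  57799² − 475·2652² = 1 ✓
n=2: (57799,2652)∘(57799,2652) = (57799·57799+475·2652·2652, 57799·2652+2652·57799) = (6681448801,306565896)
n=3: (6681448801,306565896)∘(57799,2652) = (57799·6681448801+475·2652·306565896, 57799·306565896+2652·6681448801) = (772362118440199,35438404443156)
n=4: (772362118440199,35438404443156)∘(57799,2652) = (57799·772362118440199+475·2652·35438404443156, 57799·35438404443156+2652·772362118440199) = (89283516160768675201,4096608676513381392)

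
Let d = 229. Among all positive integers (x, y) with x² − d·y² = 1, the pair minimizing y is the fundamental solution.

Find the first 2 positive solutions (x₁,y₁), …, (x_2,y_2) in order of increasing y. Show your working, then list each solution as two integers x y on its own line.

√229 → a₀=15, period (7,1,1,7,30); ℓ=5 odd so k=9
k=0  a_k=15  p_k/q_k = 15/1
k=1  a_k=7  p_k/q_k = 106/7
k=2  a_k=1  p_k/q_k = 121/8
k=3  a_k=1  p_k/q_k = 227/15
…
k=5  a_k=30  p_k/q_k = 51527/3405
k=6  a_k=7  p_k/q_k = 362399/23948
k=7  a_k=1  p_k/q_k = 413926/27353
k=8  a_k=1  p_k/q_k = 776325/51301
k=9  a_k=7  p_k/q_k = 5848201/386460
→ (5848201, 386460).  Check: 5848201²=34201454936401, 229·386460²=34201454936400, difference 1.
(5848201+386460√229)^2 = 68402909872801 + 4520191516920√229

5848201 386460
68402909872801 4520191516920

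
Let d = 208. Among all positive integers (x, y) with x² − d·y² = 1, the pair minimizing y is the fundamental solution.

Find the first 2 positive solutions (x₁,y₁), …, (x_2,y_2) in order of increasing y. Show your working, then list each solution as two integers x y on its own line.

649 45
842401 58410

[14; 2,2,1,2,2,28] for √208; ℓ=6 ⇒ convergent index 5
a_0=14:  p_0=14·1+0=14,  q_0=14·0+1=1
a_1=2:  p_1=2·14+1=29,  q_1=2·1+0=2
a_2=2:  p_2=2·29+14=72,  q_2=2·2+1=5
…
a_4=2:  p_4=2·101+72=274,  q_4=2·7+5=19
a_5=2:  p_5=2·274+101=649,  q_5=2·19+7=45
fundamental: x₁=649, y₁=45  (since 421201 − 208·2025 = 1)
(x_2, y_2) = (649·649 + 208·45·45, 649·45 + 45·649) = (842401, 58410)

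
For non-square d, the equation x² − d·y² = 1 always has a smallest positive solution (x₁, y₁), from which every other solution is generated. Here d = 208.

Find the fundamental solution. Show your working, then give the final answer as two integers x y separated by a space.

649 45

[14; 2,2,1,2,2,28] for √208; ℓ=6 ⇒ convergent index 5
step 0: (14, 1)  from 14·(1,0) + (0,1)
step 1: (29, 2)  from 2·(14,1) + (1,0)
step 2: (72, 5)  from 2·(29,2) + (14,1)
…
step 4: (274, 19)  from 2·(101,7) + (72,5)
step 5: (649, 45)  from 2·(274,19) + (101,7)
fundamental: x₁=649, y₁=45  (since 421201 − 208·2025 = 1)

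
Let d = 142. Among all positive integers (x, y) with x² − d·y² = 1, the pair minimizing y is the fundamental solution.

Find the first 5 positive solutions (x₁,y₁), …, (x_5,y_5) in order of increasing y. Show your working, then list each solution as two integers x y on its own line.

√142 → a₀=11, period (1,10,1,22); ℓ=4 even so k=3
i=0: a=11 ⇒ p=11, q=1
…
i=2: a=10 ⇒ p=131, q=11
i=3: a=1 ⇒ p=143, q=12
→ (143, 12).  Check: 143²=20449, 142·12²=20448, difference 1.
(x_2, y_2) = (143·143 + 142·12·12, 143·12 + 12·143) = (40897, 3432)
(x_3, y_3) = (143·40897 + 142·12·3432, 143·3432 + 12·40897) = (11696399, 981540)
(x_4, y_4) = (143·11696399 + 142·12·981540, 143·981540 + 12·11696399) = (3345129217, 280717008)
(x_5, y_5) = (143·3345129217 + 142·12·280717008, 143·280717008 + 12·3345129217) = (956695259663, 80284082748)

143 12
40897 3432
11696399 981540
3345129217 280717008
956695259663 80284082748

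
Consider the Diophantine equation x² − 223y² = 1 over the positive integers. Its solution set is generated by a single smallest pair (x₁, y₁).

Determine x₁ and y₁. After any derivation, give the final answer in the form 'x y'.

224 15

[14; 1,13,1,28] for √223; ℓ=4 ⇒ convergent index 3
a_0=14:  p_0=14·1+0=14,  q_0=14·0+1=1
…
a_2=13:  p_2=13·15+14=209,  q_2=13·1+1=14
a_3=1:  p_3=1·209+15=224,  q_3=1·14+1=15
(x₁, y₁) = (224, 15);  224² − 223·15² = 1 ✓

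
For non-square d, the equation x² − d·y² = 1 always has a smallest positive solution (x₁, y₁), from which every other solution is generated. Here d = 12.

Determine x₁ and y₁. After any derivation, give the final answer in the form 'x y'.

√12 = [3; 2,6, …], period ℓ=2 (even) → k=1
k=0  a_k=3  p_k/q_k = 3/1
k=1  a_k=2  p_k/q_k = 7/2
→ (7, 2).  Check: 7²=49, 12·2²=48, difference 1.

7 2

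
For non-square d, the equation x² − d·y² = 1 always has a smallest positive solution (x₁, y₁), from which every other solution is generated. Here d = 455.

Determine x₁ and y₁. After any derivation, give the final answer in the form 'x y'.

d=455: √d = [21; 3,42] (ℓ=2, even), read p_1/q_1
a_0=21:  p_0=21·1+0=21,  q_0=21·0+1=1
a_1=3:  p_1=3·21+1=64,  q_1=3·1+0=3
→ (64, 3).  Check: 64²=4096, 455·3²=4095, difference 1.

64 3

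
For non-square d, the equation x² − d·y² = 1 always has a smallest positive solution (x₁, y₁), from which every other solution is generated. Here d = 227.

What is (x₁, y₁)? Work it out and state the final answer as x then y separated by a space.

226 15

[15; 15,30] for √227; ℓ=2 ⇒ convergent index 1
k=0  a_k=15  p_k/q_k = 15/1
k=1  a_k=15  p_k/q_k = 226/15
→ (226, 15).  Check: 226²=51076, 227·15²=51075, difference 1.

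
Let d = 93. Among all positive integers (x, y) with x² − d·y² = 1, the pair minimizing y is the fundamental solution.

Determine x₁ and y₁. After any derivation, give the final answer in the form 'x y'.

[9; 1,1,1,4,6,4,1,1,1,18] for √93; ℓ=10 ⇒ convergent index 9
k=0  a_k=9  p_k/q_k = 9/1
k=1  a_k=1  p_k/q_k = 10/1
…
k=4  a_k=4  p_k/q_k = 135/14
…
k=7  a_k=1  p_k/q_k = 4330/449
k=8  a_k=1  p_k/q_k = 7821/811
k=9  a_k=1  p_k/q_k = 12151/1260
fundamental: x₁=12151, y₁=1260  (since 147646801 − 93·1587600 = 1)

12151 1260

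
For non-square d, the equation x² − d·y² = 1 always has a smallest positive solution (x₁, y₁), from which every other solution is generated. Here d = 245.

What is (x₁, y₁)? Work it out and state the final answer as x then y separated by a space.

51841 3312

√245 = [15; 1,1,1,7,6,7,1,1,1,30, …], period ℓ=10 (even) → k=9
a_0=15:  p_0=15·1+0=15,  q_0=15·0+1=1
a_1=1:  p_1=1·15+1=16,  q_1=1·1+0=1
…
a_5=6:  p_5=6·360+47=2207,  q_5=6·23+3=141
a_6=7:  p_6=7·2207+360=15809,  q_6=7·141+23=1010
a_7=1:  p_7=1·15809+2207=18016,  q_7=1·1010+141=1151
a_8=1:  p_8=1·18016+15809=33825,  q_8=1·1151+1010=2161
a_9=1:  p_9=1·33825+18016=51841,  q_9=1·2161+1151=3312
→ (51841, 3312).  Check: 51841²=2687489281, 245·3312²=2687489280, difference 1.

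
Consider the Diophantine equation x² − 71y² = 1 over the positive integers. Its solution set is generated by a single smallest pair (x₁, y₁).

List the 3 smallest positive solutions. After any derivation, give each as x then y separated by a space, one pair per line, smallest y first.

d=71: √d = [8; 2,2,1,7,1,2,2,16] (ℓ=8, even), read p_7/q_7
k=0  a_k=8  p_k/q_k = 8/1
k=1  a_k=2  p_k/q_k = 17/2
…
k=5  a_k=1  p_k/q_k = 514/61
k=6  a_k=2  p_k/q_k = 1483/176
k=7  a_k=2  p_k/q_k = 3480/413
→ (3480, 413).  Check: 3480²=12110400, 71·413²=12110399, difference 1.
k=2:  x_2 = 3480·3480+71·413·413 = 24220799,  y_2 = 3480·413+413·3480 = 2874480
k=3:  x_3 = 3480·24220799+71·413·2874480 = 168576757560,  y_3 = 3480·2874480+413·24220799 = 20006380387

3480 413
24220799 2874480
168576757560 20006380387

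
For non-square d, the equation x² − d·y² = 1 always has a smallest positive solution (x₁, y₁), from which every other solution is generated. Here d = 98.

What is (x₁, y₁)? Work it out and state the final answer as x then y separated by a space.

99 10

d=98: √d = [9; 1,8,1,18] (ℓ=4, even), read p_3/q_3
i=0: a=9 ⇒ p=9, q=1
i=1: a=1 ⇒ p=10, q=1
i=2: a=8 ⇒ p=89, q=9
i=3: a=1 ⇒ p=99, q=10
fundamental: x₁=99, y₁=10  (since 9801 − 98·100 = 1)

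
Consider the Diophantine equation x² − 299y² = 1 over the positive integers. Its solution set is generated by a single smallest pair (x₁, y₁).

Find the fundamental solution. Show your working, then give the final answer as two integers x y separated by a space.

√299 = [17; 3,2,3,34, …], period ℓ=4 (even) → k=3
a_0=17:  p_0=17·1+0=17,  q_0=17·0+1=1
…
a_2=2:  p_2=2·52+17=121,  q_2=2·3+1=7
a_3=3:  p_3=3·121+52=415,  q_3=3·7+3=24
→ (415, 24).  Check: 415²=172225, 299·24²=172224, difference 1.

415 24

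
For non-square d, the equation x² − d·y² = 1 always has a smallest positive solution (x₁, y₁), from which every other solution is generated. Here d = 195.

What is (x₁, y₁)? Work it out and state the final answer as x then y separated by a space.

14 1

[13; 1,26] for √195; ℓ=2 ⇒ convergent index 1
k=0  a_k=13  p_k/q_k = 13/1
k=1  a_k=1  p_k/q_k = 14/1
fundamental: x₁=14, y₁=1  (since 196 − 195·1 = 1)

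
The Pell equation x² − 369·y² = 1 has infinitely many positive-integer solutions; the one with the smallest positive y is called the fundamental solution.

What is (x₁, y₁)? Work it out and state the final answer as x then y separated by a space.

d=369: √d = [19; 4,1,3,2,7,4,7,2,3,1,4,38] (ℓ=12, even), read p_11/q_11
a_0=19:  p_0=19·1+0=19,  q_0=19·0+1=1
a_1=4:  p_1=4·19+1=77,  q_1=4·1+0=4
a_2=1:  p_2=1·77+19=96,  q_2=1·4+1=5
…
a_5=7:  p_5=7·826+365=6147,  q_5=7·43+19=320
a_6=4:  p_6=4·6147+826=25414,  q_6=4·320+43=1323
…
a_10=1:  p_10=1·1364557+393504=1758061,  q_10=1·71036+20485=91521
a_11=4:  p_11=4·1758061+1364557=8396801,  q_11=4·91521+71036=437120
(x₁, y₁) = (8396801, 437120);  8396801² − 369·437120² = 1 ✓

8396801 437120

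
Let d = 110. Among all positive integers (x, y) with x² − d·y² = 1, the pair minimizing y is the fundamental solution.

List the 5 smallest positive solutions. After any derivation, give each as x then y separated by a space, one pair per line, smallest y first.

21 2
881 84
36981 3526
1552321 148008
65160501 6212810

[10; 2,20] for √110; ℓ=2 ⇒ convergent index 1
step 0: (10, 1)  from 10·(1,0) + (0,1)
step 1: (21, 2)  from 2·(10,1) + (1,0)
(x₁, y₁) = (21, 2);  21² − 110·2² = 1 ✓
n=2: (21,2)∘(21,2) = (21·21+110·2·2, 21·2+2·21) = (881,84)
n=3: (881,84)∘(21,2) = (21·881+110·2·84, 21·84+2·881) = (36981,3526)
n=4: (36981,3526)∘(21,2) = (21·36981+110·2·3526, 21·3526+2·36981) = (1552321,148008)
n=5: (1552321,148008)∘(21,2) = (21·1552321+110·2·148008, 21·148008+2·1552321) = (65160501,6212810)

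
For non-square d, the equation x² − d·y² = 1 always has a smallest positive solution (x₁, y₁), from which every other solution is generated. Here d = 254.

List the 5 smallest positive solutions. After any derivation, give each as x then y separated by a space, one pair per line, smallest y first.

255 16
130049 8160
66324735 4161584
33825484801 2122399680
17250930923775 1082419675216

d=254: √d = [15; 1,14,1,30] (ℓ=4, even), read p_3/q_3
step 0: (15, 1)  from 15·(1,0) + (0,1)
…
step 2: (239, 15)  from 14·(16,1) + (15,1)
step 3: (255, 16)  from 1·(239,15) + (16,1)
fundamental: x₁=255, y₁=16  (since 65025 − 254·256 = 1)
(x_2, y_2) = (255·255 + 254·16·16, 255·16 + 16·255) = (130049, 8160)
(x_3, y_3) = (255·130049 + 254·16·8160, 255·8160 + 16·130049) = (66324735, 4161584)
(x_4, y_4) = (255·66324735 + 254·16·4161584, 255·4161584 + 16·66324735) = (33825484801, 2122399680)
(x_5, y_5) = (255·33825484801 + 254·16·2122399680, 255·2122399680 + 16·33825484801) = (17250930923775, 1082419675216)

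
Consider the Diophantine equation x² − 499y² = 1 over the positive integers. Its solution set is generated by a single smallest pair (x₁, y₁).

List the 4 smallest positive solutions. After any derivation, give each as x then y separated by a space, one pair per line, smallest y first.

4490 201
40320199 1804980
362075382530 16208720199
3251436894799201 145554305582040

[22; 2,1,21,1,2,44] for √499; ℓ=6 ⇒ convergent index 5
a_0=22:  p_0=22·1+0=22,  q_0=22·0+1=1
a_1=2:  p_1=2·22+1=45,  q_1=2·1+0=2
…
a_4=1:  p_4=1·1452+67=1519,  q_4=1·65+3=68
a_5=2:  p_5=2·1519+1452=4490,  q_5=2·68+65=201
→ (4490, 201).  Check: 4490²=20160100, 499·201²=20160099, difference 1.
(x_2, y_2) = (4490·4490 + 499·201·201, 4490·201 + 201·4490) = (40320199, 1804980)
(x_3, y_3) = (4490·40320199 + 499·201·1804980, 4490·1804980 + 201·40320199) = (362075382530, 16208720199)
(x_4, y_4) = (4490·362075382530 + 499·201·16208720199, 4490·16208720199 + 201·362075382530) = (3251436894799201, 145554305582040)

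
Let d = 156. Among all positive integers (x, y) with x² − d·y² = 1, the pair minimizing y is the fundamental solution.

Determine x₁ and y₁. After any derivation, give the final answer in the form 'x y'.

25 2

√156 = [12; 2,24, …], period ℓ=2 (even) → k=1
a_0=12:  p_0=12·1+0=12,  q_0=12·0+1=1
a_1=2:  p_1=2·12+1=25,  q_1=2·1+0=2
(x₁, y₁) = (25, 2);  25² − 156·2² = 1 ✓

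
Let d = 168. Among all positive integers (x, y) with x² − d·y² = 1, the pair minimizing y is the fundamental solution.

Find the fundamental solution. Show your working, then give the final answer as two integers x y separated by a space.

[12; 1,24] for √168; ℓ=2 ⇒ convergent index 1
i=0: a=12 ⇒ p=12, q=1
i=1: a=1 ⇒ p=13, q=1
(x₁, y₁) = (13, 1);  13² − 168·1² = 1 ✓

13 1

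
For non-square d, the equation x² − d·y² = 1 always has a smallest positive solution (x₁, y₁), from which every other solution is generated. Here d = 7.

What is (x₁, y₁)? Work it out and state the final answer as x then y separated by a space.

8 3

[2; 1,1,1,4] for √7; ℓ=4 ⇒ convergent index 3
a_0=2:  p_0=2·1+0=2,  q_0=2·0+1=1
…
a_2=1:  p_2=1·3+2=5,  q_2=1·1+1=2
a_3=1:  p_3=1·5+3=8,  q_3=1·2+1=3
(x₁, y₁) = (8, 3);  8² − 7·3² = 1 ✓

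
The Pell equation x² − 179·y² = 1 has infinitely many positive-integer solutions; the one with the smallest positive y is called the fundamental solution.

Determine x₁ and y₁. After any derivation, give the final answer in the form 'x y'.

√179 = [13; 2,1,1,1,3,…,1,2,26, …], period ℓ=14 (even) → k=13
a_0=13:  p_0=13·1+0=13,  q_0=13·0+1=1
a_1=2:  p_1=2·13+1=27,  q_1=2·1+0=2
…
a_3=1:  p_3=1·40+27=67,  q_3=1·3+2=5
a_4=1:  p_4=1·67+40=107,  q_4=1·5+3=8
a_5=3:  p_5=3·107+67=388,  q_5=3·8+5=29
…
a_7=13:  p_7=13·2047+388=26999,  q_7=13·153+29=2018
a_8=5:  p_8=5·26999+2047=137042,  q_8=5·2018+153=10243
…
a_10=1:  p_10=1·438125+137042=575167,  q_10=1·32747+10243=42990
a_11=1:  p_11=1·575167+438125=1013292,  q_11=1·42990+32747=75737
a_12=1:  p_12=1·1013292+575167=1588459,  q_12=1·75737+42990=118727
a_13=2:  p_13=2·1588459+1013292=4190210,  q_13=2·118727+75737=313191
→ (4190210, 313191).  Check: 4190210²=17557859844100, 179·313191²=17557859844099, difference 1.

4190210 313191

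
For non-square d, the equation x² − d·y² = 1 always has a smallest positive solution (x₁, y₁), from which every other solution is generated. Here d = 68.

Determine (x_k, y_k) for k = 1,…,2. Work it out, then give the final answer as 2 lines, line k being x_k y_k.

33 4
2177 264

[8; 4,16] for √68; ℓ=2 ⇒ convergent index 1
k=0  a_k=8  p_k/q_k = 8/1
k=1  a_k=4  p_k/q_k = 33/4
fundamental: x₁=33, y₁=4  (since 1089 − 68·16 = 1)
(33+4√68)^2 = 2177 + 264√68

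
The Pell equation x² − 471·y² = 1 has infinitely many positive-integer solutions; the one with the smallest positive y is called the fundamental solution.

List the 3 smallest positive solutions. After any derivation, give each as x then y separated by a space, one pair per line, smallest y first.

√471 = [21; 1,2,2,1,3,…,2,1,42, …], period ℓ=14 (even) → k=13
a_0=21:  p_0=21·1+0=21,  q_0=21·0+1=1
a_1=1:  p_1=1·21+1=22,  q_1=1·1+0=1
…
a_4=1:  p_4=1·152+65=217,  q_4=1·7+3=10
…
a_8=4:  p_8=4·48809+3429=198665,  q_8=4·2249+158=9154
a_9=3:  p_9=3·198665+48809=644804,  q_9=3·9154+2249=29711
…
a_11=2:  p_11=2·843469+644804=2331742,  q_11=2·38865+29711=107441
a_12=2:  p_12=2·2331742+843469=5506953,  q_12=2·107441+38865=253747
a_13=1:  p_13=1·5506953+2331742=7838695,  q_13=1·253747+107441=361188
→ (7838695, 361188).  Check: 7838695²=61445139303025, 471·361188²=61445139303024, difference 1.
k=2:  x_2 = 7838695·7838695+471·361188·361188 = 122890278606049,  y_2 = 7838695·361188+361188·7838695 = 5662485139320
k=3:  x_3 = 7838695·122890278606049+471·361188·5662485139320 = 1926598824915678693415,  y_3 = 7838695·5662485139320+361188·122890278606049 = 88772987898323613612

7838695 361188
122890278606049 5662485139320
1926598824915678693415 88772987898323613612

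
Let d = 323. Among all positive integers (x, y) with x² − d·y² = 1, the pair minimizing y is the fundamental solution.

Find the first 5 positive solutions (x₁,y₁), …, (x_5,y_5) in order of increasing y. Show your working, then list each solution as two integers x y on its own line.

√323 → a₀=17, period (1,34); ℓ=2 even so k=1
k=0  a_k=17  p_k/q_k = 17/1
k=1  a_k=1  p_k/q_k = 18/1
(x₁, y₁) = (18, 1);  18² − 323·1² = 1 ✓
k=2:  x_2 = 18·18+323·1·1 = 647,  y_2 = 18·1+1·18 = 36
k=3:  x_3 = 18·647+323·1·36 = 23274,  y_3 = 18·36+1·647 = 1295
k=4:  x_4 = 18·23274+323·1·1295 = 837217,  y_4 = 18·1295+1·23274 = 46584
k=5:  x_5 = 18·837217+323·1·46584 = 30116538,  y_5 = 18·46584+1·837217 = 1675729

18 1
647 36
23274 1295
837217 46584
30116538 1675729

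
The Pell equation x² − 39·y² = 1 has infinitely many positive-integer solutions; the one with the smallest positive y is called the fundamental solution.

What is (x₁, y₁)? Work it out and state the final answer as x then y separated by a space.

√39 = [6; 4,12, …], period ℓ=2 (even) → k=1
k=0  a_k=6  p_k/q_k = 6/1
k=1  a_k=4  p_k/q_k = 25/4
fundamental: x₁=25, y₁=4  (since 625 − 39·16 = 1)

25 4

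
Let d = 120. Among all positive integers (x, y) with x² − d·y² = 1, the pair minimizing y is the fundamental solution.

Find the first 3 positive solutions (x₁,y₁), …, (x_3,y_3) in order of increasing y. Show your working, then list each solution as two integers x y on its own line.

[10; 1,20] for √120; ℓ=2 ⇒ convergent index 1
a_0=10:  p_0=10·1+0=10,  q_0=10·0+1=1
a_1=1:  p_1=1·10+1=11,  q_1=1·1+0=1
→ (11, 1).  Check: 11²=121, 120·1²=120, difference 1.
n=2: (11,1)∘(11,1) = (11·11+120·1·1, 11·1+1·11) = (241,22)
n=3: (241,22)∘(11,1) = (11·241+120·1·22, 11·22+1·241) = (5291,483)

11 1
241 22
5291 483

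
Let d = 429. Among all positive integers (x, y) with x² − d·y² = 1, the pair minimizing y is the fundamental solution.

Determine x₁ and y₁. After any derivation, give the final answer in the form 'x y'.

1524095 73584

√429 = [20; 1,2,2,9,1,12,1,9,2,2,1,40, …], period ℓ=12 (even) → k=11
k=0  a_k=20  p_k/q_k = 20/1
k=1  a_k=1  p_k/q_k = 21/1
…
k=4  a_k=9  p_k/q_k = 1367/66
k=5  a_k=1  p_k/q_k = 1512/73
k=6  a_k=12  p_k/q_k = 19511/942
k=7  a_k=1  p_k/q_k = 21023/1015
k=8  a_k=9  p_k/q_k = 208718/10077
…
k=10  a_k=2  p_k/q_k = 1085636/52415
k=11  a_k=1  p_k/q_k = 1524095/73584
fundamental: x₁=1524095, y₁=73584  (since 2322865569025 − 429·5414605056 = 1)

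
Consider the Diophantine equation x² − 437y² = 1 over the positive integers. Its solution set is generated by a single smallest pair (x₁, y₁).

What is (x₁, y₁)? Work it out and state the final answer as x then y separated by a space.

d=437: √d = [20; 1,9,2,9,1,40] (ℓ=6, even), read p_5/q_5
step 0: (20, 1)  from 20·(1,0) + (0,1)
step 1: (21, 1)  from 1·(20,1) + (1,0)
step 2: (209, 10)  from 9·(21,1) + (20,1)
…
step 4: (4160, 199)  from 9·(439,21) + (209,10)
step 5: (4599, 220)  from 1·(4160,199) + (439,21)
(x₁, y₁) = (4599, 220);  4599² − 437·220² = 1 ✓

4599 220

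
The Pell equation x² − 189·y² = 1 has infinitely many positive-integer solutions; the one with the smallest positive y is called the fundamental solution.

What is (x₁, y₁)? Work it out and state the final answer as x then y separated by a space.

55 4

√189 → a₀=13, period (1,2,1,26); ℓ=4 even so k=3
i=0: a=13 ⇒ p=13, q=1
i=1: a=1 ⇒ p=14, q=1
i=2: a=2 ⇒ p=41, q=3
i=3: a=1 ⇒ p=55, q=4
(x₁, y₁) = (55, 4);  55² − 189·4² = 1 ✓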